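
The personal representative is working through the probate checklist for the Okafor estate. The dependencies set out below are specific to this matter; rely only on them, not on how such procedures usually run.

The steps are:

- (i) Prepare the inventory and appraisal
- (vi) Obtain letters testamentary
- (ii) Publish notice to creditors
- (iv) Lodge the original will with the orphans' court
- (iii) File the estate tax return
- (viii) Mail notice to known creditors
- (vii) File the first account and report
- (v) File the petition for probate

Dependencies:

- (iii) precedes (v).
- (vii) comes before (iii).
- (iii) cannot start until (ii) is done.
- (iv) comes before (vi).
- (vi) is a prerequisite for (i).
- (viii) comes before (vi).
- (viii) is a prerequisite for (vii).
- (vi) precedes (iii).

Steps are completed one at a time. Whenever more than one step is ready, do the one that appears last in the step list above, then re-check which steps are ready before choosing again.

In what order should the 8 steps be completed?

(viii), (vii), (iv), (ii), (vi), (iii), (v), (i)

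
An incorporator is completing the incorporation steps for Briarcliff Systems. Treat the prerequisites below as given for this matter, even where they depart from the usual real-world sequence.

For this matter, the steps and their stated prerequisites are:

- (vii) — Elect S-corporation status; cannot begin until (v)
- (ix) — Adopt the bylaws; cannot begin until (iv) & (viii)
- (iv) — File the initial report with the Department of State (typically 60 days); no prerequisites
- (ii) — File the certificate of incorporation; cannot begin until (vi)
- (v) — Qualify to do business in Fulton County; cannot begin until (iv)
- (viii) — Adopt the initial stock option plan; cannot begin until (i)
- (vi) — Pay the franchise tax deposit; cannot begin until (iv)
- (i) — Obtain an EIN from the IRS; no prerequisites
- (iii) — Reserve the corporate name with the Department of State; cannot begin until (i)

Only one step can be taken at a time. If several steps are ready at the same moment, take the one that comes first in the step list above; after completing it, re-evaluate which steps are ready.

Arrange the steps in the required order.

(iv), (v), (vii), (vi), (ii), (i), (viii), (ix), (iii)

Nothing is required for (iv) and (i). (iv) is listed earlier → (iv) first.
(v), (vi) and (i) are all available; (v) is listed earlier → (v).
(vii) now also ready, so the ready set is {(vii), (vi), (i)}; (vii) is listed earlier → (vii).
Ready: (vi) and (i). (vi) is listed earlier → (vi).
(ii) now also ready, so the ready set is {(ii), (i)}; (ii) is listed earlier → (ii).
Next only (i) has its prerequisites met → (i).
Ready: (viii) and (iii). (viii) is listed earlier → (viii).
Now (ix) and (iii) have their prerequisites met. (ix) is listed earlier, so (ix) next.
(iii) is the only step now ready → (iii).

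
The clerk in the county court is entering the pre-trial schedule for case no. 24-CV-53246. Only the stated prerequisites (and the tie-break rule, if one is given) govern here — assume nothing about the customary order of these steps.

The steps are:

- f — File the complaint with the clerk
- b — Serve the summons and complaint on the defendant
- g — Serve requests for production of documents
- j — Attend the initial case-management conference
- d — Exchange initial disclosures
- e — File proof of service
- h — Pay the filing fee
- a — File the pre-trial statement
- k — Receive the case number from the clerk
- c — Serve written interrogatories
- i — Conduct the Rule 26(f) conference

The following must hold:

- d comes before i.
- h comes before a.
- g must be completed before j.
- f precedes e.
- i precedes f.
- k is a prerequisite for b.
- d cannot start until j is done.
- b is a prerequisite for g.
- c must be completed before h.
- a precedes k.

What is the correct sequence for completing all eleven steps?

c, h, a, k, b, g, j, d, i, f, e

c is the only step with nothing outstanding, so it goes first.
Next only h has its prerequisites met → h.
a needed h, now all done → a.
Next only k has its prerequisites met → k.
b is the only step now ready → b.
g needed b, now all done → g.
j is the only step now ready → j.
That leaves d as the only ready step → d.
i is the only step now ready → i.
Next only f has its prerequisites met → f.
e needed f, now all done → e.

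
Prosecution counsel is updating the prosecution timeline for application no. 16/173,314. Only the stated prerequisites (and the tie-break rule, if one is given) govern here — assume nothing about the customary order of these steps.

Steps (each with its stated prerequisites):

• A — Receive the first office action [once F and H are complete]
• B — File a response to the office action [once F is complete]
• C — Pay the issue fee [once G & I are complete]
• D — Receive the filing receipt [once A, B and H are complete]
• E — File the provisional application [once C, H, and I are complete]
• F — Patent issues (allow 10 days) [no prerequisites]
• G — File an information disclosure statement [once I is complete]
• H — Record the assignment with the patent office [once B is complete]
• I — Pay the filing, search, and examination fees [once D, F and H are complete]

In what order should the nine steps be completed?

F, B, H, A, D, I, G, C, E

F has no prerequisites → F first.
B is the only step now ready → B.
H needed B, now all done → H.
A is the only step now ready → A.
D needed A, B and H, now all done → D.
I needed D, F and H, now all done → I.
G needed I, now all done → G.
That leaves C as the only ready step → C.
E is the only step now ready → E.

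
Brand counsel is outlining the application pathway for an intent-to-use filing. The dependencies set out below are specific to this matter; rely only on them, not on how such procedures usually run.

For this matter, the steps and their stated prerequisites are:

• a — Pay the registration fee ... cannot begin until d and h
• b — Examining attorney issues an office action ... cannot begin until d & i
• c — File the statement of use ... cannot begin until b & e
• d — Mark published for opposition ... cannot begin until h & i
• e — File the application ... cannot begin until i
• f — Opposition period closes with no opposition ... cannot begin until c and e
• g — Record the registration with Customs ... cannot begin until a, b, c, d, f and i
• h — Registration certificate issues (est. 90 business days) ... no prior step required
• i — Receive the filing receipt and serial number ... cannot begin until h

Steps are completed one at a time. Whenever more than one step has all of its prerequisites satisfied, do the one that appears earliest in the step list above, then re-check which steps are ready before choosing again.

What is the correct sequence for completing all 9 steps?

h is the only step with nothing outstanding, so it goes first.
i needed h, now all done → i.
Now d and e have their prerequisites met. d is listed earlier, so d next.
a, b and e are all available; a is listed earlier → a.
b and e are both available; b is listed earlier → b.
e needed i, now all done → e.
c needed b and e, now all done → c.
That leaves f as the only ready step → f.
Next only g has its prerequisites met → g.

h i d a b e c f g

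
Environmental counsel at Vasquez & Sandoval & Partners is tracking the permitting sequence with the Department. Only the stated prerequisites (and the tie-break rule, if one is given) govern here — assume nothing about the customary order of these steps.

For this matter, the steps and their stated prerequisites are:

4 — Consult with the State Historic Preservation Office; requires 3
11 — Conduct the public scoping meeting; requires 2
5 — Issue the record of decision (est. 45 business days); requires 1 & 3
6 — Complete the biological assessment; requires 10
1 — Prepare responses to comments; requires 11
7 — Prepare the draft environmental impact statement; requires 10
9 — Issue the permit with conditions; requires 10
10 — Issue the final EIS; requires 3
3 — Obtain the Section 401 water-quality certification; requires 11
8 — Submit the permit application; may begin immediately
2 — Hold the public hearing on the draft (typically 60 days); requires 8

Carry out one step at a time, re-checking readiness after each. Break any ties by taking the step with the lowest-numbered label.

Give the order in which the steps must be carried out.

8 has no prerequisites → 8 first.
2 needed 8, now all done → 2.
11 needed 2, now all done → 11.
1 and 3 are both available; 1 has the earlier label → 1.
That leaves 3 as the only ready step → 3.
4, 5 and 10 are all available; 4 has the earlier label → 4.
5 and 10 are both available; 5 has the earlier label → 5.
10 needed 3, now all done → 10.
Ready: 6, 7 and 9. 6 has the earlier label → 6.
7 and 9 are both available; 7 has the earlier label → 7.
That leaves 9 as the only ready step → 9.

8, 2, 11, 1, 3, 4, 5, 10, 6, 7, 9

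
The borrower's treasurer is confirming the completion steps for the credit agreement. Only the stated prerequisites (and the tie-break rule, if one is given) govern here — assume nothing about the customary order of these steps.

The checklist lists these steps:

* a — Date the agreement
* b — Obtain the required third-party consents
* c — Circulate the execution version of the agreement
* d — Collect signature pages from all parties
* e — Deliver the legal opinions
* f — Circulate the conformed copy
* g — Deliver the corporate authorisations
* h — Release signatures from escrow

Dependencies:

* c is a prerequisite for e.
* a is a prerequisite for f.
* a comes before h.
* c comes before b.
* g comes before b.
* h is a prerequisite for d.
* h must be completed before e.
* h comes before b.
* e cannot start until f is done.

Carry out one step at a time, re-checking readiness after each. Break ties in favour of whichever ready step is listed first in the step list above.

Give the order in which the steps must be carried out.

a → c → f → g → h → b → d → e

a, c and g have no prerequisites; a is listed earlier, so a is first.
c, f, g and h are all available; c is listed earlier → c.
Ready: f, g and h. f is listed earlier → f.
g and h are both available; g is listed earlier → g.
That leaves h as the only ready step → h.
Now b, d and e have their prerequisites met. b is listed earlier, so b next.
d and e are both available; d is listed earlier → d.
e needed c, f and h, now all done → e.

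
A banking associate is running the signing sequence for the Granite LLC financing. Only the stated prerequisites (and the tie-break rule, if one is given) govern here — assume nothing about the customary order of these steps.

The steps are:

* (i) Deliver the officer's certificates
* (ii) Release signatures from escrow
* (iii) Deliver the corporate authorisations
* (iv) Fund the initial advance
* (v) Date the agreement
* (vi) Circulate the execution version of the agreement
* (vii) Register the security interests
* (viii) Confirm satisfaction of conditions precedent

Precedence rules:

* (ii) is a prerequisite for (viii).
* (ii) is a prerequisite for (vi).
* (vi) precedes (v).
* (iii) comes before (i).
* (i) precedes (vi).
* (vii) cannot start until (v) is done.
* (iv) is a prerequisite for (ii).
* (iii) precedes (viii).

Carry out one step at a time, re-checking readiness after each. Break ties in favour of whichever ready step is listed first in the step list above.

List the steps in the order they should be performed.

(iii), (i), (iv), (ii), (vi), (v), (vii), (viii)

Nothing is required for (iii) and (iv). (iii) is listed earlier → (iii) first.
(i) now also ready, so the ready set is {(i), (iv)}; (i) is listed earlier → (i).
Next only (iv) has its prerequisites met → (iv).
(ii) needed (iv), now all done → (ii).
Now (vi) and (viii) have their prerequisites met. (vi) is listed earlier, so (vi) next.
(v) now also ready, so the ready set is {(v), (viii)}; (v) is listed earlier → (v).
(vii) and (viii) are both available; (vii) is listed earlier → (vii).
(viii) needed (ii) and (iii), now all done → (viii).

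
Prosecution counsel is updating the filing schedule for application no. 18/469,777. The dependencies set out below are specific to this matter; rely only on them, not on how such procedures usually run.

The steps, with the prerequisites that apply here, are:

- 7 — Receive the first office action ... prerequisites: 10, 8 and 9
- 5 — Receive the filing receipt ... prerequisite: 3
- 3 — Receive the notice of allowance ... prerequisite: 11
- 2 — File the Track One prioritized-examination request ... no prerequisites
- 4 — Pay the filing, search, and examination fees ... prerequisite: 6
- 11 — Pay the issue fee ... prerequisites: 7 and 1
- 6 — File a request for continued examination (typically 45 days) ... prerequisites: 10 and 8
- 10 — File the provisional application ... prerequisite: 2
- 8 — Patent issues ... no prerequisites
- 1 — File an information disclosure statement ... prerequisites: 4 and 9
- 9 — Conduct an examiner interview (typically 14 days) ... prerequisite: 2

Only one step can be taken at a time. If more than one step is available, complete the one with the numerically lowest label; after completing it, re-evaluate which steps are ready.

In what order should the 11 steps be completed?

2 8 9 10 6 4 1 7 11 3 5

Nothing is required for 2 and 8. 2 has the earlier label → 2 first.
Now 8, 9 and 10 have their prerequisites met. 8 has the earlier label, so 8 next.
Ready: 9 and 10. 9 has the earlier label → 9.
10 needed 2, now all done → 10.
Ready: 6 and 7. 6 has the earlier label → 6.
Now 4 and 7 have their prerequisites met. 4 has the earlier label, so 4 next.
1 now also ready, so the ready set is {1, 7}; 1 has the earlier label → 1.
Next only 7 has its prerequisites met → 7.
That leaves 11 as the only ready step → 11.
3 needed 11, now all done → 3.
5 is the only step now ready → 5.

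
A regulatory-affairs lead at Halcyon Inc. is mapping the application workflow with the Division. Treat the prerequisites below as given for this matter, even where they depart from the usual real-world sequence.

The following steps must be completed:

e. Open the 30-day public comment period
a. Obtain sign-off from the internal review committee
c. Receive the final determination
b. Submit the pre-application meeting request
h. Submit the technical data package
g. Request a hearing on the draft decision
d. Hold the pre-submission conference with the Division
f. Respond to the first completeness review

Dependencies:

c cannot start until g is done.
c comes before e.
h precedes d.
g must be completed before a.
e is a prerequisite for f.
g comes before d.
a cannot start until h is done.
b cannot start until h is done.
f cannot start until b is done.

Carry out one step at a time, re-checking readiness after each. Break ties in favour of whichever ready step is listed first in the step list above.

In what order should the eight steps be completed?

h b g a c e d f

Nothing is required for h and g. h is listed earlier → h first.
Ready: b and g. b is listed earlier → b.
Next only g has its prerequisites met → g.
a, c and d are all available; a is listed earlier → a.
c and d are both available; c is listed earlier → c.
e and d are both available; e is listed earlier → e.
f now also ready, so the ready set is {d, f}; d is listed earlier → d.
f needed e and b, now all done → f.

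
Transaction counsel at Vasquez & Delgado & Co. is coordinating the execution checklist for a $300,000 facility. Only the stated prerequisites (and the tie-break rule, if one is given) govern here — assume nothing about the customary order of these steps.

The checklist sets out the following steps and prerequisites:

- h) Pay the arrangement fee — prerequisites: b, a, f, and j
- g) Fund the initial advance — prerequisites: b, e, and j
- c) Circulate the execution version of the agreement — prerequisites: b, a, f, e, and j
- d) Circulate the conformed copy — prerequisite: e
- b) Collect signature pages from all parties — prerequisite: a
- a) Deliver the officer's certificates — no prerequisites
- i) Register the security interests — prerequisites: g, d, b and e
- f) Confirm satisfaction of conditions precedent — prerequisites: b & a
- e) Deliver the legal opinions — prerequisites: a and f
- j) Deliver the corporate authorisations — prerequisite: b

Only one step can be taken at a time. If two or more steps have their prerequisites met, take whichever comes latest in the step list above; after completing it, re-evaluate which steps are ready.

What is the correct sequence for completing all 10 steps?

a, b, j, f, e, d, c, g, i, h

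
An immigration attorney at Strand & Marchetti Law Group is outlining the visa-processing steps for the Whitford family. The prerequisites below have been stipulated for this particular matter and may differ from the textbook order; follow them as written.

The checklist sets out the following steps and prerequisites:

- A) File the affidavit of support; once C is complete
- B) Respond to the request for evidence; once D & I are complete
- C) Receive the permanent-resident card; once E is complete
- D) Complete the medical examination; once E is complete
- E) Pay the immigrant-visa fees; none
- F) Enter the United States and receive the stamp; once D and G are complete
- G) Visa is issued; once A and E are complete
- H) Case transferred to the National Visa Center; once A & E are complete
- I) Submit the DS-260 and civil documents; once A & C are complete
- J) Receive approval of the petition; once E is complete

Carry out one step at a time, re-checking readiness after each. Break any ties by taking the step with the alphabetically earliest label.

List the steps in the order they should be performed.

E C A D G F H I B J

E is the only step with nothing outstanding, so it goes first.
Ready: C, D and J. C has the earlier label → C.
Ready: A, D and J. A has the earlier label → A.
G, H and I now also ready, so the ready set is {D, G, H, I, J}; D has the earlier label → D.
Now G, H, I and J have their prerequisites met. G has the earlier label, so G next.
F now also ready, so the ready set is {F, H, I, J}; F has the earlier label → F.
H, I and J are all available; H has the earlier label → H.
I and J are both available; I has the earlier label → I.
B and J are both available; B has the earlier label → B.
J needed E, now all done → J.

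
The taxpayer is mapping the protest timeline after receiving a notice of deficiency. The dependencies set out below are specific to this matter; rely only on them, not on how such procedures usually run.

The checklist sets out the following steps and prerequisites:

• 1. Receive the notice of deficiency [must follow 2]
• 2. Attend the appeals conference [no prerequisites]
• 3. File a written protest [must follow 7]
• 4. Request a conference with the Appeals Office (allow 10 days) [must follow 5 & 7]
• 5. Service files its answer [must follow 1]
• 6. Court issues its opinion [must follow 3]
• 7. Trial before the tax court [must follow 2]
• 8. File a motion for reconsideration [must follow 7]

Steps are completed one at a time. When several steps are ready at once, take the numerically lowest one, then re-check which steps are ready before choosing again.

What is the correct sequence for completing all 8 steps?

2 is the only step with nothing outstanding, so it goes first.
Now 1 and 7 have their prerequisites met. 1 has the earlier label, so 1 next.
Ready: 5 and 7. 5 has the earlier label → 5.
Next only 7 has its prerequisites met → 7.
Now 3, 4 and 8 have their prerequisites met. 3 has the earlier label, so 3 next.
6 now also ready, so the ready set is {4, 6, 8}; 4 has the earlier label → 4.
Ready: 6 and 8. 6 has the earlier label → 6.
8 is the only step now ready → 8.

2, 1, 5, 7, 3, 4, 6, 8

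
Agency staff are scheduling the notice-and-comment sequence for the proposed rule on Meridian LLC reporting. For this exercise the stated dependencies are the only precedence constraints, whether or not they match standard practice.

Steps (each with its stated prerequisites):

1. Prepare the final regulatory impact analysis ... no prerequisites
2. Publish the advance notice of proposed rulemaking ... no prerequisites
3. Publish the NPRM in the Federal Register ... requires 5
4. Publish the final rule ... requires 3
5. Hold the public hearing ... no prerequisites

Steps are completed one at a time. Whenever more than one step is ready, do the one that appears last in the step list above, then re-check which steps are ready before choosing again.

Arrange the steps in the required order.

5 → 3 → 4 → 2 → 1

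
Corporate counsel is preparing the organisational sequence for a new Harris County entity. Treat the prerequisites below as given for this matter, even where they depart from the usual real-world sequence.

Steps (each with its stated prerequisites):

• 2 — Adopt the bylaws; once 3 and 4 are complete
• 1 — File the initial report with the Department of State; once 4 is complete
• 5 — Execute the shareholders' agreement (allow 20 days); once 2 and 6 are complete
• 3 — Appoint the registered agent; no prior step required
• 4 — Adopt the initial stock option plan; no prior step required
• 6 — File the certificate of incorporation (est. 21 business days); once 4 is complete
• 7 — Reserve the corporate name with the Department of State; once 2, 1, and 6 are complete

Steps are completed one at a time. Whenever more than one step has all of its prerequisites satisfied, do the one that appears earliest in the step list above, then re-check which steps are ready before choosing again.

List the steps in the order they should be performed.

3, 4, 2, 1, 6, 5, 7

Nothing is required for 3 and 4. 3 is listed earlier → 3 first.
4 is the only step now ready → 4.
Ready: 2, 1 and 6. 2 is listed earlier → 2.
Now 1 and 6 have their prerequisites met. 1 is listed earlier, so 1 next.
6 is the only step now ready → 6.
5 and 7 are both available; 5 is listed earlier → 5.
7 is the only step now ready → 7.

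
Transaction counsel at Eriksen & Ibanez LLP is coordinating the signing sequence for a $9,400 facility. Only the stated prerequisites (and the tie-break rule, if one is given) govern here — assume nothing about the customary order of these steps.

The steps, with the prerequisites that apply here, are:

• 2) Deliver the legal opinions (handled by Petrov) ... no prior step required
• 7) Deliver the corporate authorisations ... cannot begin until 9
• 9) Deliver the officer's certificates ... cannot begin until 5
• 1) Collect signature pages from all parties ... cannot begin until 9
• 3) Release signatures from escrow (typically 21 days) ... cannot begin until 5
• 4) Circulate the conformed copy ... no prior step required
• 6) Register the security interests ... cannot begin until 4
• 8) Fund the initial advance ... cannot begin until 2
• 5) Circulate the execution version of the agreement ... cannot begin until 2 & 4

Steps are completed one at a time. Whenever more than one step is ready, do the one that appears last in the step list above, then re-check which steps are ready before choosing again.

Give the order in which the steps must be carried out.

4 and 2 have no prerequisites; 4 is listed later, so 4 is first.
6 now also ready, so the ready set is {6, 2}; 6 is listed later → 6.
That leaves 2 as the only ready step → 2.
Ready: 5 and 8. 5 is listed later → 5.
3 and 9 now also ready, so the ready set is {8, 3, 9}; 8 is listed later → 8.
3 and 9 are both available; 3 is listed later → 3.
That leaves 9 as the only ready step → 9.
Ready: 1 and 7. 1 is listed later → 1.
That leaves 7 as the only ready step → 7.

4, 6, 2, 5, 8, 3, 9, 1, 7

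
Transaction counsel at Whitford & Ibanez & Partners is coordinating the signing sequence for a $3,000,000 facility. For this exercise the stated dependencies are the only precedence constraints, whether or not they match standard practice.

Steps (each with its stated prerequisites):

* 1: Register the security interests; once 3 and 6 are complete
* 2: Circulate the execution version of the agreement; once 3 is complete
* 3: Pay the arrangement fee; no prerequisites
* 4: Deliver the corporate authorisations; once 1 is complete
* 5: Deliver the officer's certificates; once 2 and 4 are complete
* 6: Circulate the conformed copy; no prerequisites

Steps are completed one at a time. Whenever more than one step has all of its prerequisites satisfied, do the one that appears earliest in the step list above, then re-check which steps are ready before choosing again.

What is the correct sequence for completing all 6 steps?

3 and 6 have no prerequisites; 3 is listed earlier, so 3 is first.
2 now also ready, so the ready set is {2, 6}; 2 is listed earlier → 2.
6 is the only step now ready → 6.
1 needed 3 and 6, now all done → 1.
4 is the only step now ready → 4.
That leaves 5 as the only ready step → 5.

3 → 2 → 6 → 1 → 4 → 5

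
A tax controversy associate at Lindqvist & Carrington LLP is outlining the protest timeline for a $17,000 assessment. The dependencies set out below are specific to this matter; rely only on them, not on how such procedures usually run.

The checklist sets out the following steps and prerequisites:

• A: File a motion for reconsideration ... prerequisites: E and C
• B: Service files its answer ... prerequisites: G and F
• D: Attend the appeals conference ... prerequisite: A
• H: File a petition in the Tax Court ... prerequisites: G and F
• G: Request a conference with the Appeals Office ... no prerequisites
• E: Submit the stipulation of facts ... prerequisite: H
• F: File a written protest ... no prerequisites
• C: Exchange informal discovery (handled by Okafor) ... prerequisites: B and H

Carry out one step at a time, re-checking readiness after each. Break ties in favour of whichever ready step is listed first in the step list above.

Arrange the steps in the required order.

G F B H E C A D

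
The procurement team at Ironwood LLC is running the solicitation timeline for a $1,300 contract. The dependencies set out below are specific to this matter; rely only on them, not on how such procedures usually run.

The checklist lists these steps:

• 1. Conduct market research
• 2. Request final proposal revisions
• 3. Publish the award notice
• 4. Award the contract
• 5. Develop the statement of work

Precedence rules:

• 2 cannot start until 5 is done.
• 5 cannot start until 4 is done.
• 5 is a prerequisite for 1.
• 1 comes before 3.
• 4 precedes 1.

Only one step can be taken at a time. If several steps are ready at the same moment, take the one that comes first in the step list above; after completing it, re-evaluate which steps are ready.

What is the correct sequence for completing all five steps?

Only 4 has no prerequisites, so it is first.
Next only 5 has its prerequisites met → 5.
Ready: 1 and 2. 1 is listed earlier → 1.
3 now also ready, so the ready set is {2, 3}; 2 is listed earlier → 2.
3 is the only step now ready → 3.

4, 5, 1, 2, 3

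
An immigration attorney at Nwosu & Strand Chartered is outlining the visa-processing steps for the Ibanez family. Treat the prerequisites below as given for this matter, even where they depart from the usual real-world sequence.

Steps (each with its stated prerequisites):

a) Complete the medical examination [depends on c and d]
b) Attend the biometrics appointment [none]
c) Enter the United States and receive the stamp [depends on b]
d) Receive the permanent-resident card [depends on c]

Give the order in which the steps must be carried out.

b is the only step with nothing outstanding, so it goes first.
Next only c has its prerequisites met → c.
d needed c, now all done → d.
That leaves a as the only ready step → a.

b → c → d → a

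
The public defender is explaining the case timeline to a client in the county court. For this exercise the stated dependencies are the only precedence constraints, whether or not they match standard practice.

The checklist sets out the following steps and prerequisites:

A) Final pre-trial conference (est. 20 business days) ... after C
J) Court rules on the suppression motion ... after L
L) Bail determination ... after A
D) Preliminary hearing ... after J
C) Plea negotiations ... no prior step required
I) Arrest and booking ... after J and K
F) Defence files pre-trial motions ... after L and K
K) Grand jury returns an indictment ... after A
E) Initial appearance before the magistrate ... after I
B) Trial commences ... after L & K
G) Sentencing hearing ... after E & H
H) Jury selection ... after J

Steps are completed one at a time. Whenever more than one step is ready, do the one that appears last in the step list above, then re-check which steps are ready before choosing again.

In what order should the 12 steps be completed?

C is the only step with nothing outstanding, so it goes first.
A needed C, now all done → A.
Now K and L have their prerequisites met. K is listed later, so K next.
That leaves L as the only ready step → L.
Now B, F and J have their prerequisites met. B is listed later, so B next.
Ready: F and J. F is listed later → F.
That leaves J as the only ready step → J.
Ready: H, I and D. H is listed later → H.
Ready: I and D. I is listed later → I.
Now E and D have their prerequisites met. E is listed later, so E next.
Now G and D have their prerequisites met. G is listed later, so G next.
D needed J, now all done → D.

C, A, K, L, B, F, J, H, I, E, G, D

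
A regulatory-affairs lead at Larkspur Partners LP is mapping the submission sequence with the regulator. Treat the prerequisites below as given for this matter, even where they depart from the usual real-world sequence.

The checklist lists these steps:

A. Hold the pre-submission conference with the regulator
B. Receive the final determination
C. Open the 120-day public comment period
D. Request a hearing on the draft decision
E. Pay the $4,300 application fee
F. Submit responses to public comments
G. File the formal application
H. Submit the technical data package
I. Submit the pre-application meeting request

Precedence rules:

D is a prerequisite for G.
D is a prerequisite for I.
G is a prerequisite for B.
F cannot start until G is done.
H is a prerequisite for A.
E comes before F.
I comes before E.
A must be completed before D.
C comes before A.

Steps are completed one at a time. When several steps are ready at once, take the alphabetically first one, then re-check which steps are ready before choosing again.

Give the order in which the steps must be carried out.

C H A D G B I E F

Nothing is required for C and H. C has the earlier label → C first.
H is the only step now ready → H.
A needed C and H, now all done → A.
D is the only step now ready → D.
G and I are both available; G has the earlier label → G.
B now also ready, so the ready set is {B, I}; B has the earlier label → B.
I needed D, now all done → I.
E needed I, now all done → E.
That leaves F as the only ready step → F.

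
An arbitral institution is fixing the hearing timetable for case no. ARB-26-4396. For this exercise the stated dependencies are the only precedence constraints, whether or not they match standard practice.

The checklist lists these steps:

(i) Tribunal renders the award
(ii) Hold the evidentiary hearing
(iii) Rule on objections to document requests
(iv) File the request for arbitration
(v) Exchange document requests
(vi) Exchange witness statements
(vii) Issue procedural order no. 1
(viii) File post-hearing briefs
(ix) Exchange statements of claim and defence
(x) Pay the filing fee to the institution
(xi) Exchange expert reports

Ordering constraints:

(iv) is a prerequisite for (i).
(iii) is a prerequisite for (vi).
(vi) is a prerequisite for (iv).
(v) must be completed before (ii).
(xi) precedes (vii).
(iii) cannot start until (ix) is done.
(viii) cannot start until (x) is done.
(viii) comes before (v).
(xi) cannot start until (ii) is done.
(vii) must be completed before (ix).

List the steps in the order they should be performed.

(x), (viii), (v), (ii), (xi), (vii), (ix), (iii), (vi), (iv), (i)

(x) has no prerequisites → (x) first.
(viii) needed (x), now all done → (viii).
That leaves (v) as the only ready step → (v).
That leaves (ii) as the only ready step → (ii).
(xi) is the only step now ready → (xi).
Next only (vii) has its prerequisites met → (vii).
(ix) needed (vii), now all done → (ix).
That leaves (iii) as the only ready step → (iii).
(vi) is the only step now ready → (vi).
Next only (iv) has its prerequisites met → (iv).
That leaves (i) as the only ready step → (i).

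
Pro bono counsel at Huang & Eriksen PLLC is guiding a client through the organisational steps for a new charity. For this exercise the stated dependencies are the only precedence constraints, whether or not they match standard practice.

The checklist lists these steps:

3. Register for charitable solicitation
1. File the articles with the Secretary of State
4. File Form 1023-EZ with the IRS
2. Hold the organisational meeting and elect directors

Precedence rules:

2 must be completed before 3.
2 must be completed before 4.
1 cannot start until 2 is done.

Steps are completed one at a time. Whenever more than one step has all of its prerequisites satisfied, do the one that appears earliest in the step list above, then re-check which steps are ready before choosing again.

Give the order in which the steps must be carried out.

Only 2 has no prerequisites, so it is first.
Ready: 3, 1 and 4. 3 is listed earlier → 3.
Ready: 1 and 4. 1 is listed earlier → 1.
That leaves 4 as the only ready step → 4.

2 3 1 4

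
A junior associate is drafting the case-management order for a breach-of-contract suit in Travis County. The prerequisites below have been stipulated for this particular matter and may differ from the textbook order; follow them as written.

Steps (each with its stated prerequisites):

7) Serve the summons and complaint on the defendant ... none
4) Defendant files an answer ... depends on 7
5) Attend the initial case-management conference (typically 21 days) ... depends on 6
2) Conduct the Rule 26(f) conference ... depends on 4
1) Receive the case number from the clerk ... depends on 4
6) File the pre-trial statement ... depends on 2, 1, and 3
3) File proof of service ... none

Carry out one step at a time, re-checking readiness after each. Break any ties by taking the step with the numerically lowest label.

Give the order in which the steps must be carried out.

Nothing is required for 3 and 7. 3 has the earlier label → 3 first.
7 is the only step now ready → 7.
4 is the only step now ready → 4.
Ready: 1 and 2. 1 has the earlier label → 1.
2 is the only step now ready → 2.
6 needed 1, 2 and 3, now all done → 6.
5 needed 6, now all done → 5.

3 → 7 → 4 → 1 → 2 → 6 → 5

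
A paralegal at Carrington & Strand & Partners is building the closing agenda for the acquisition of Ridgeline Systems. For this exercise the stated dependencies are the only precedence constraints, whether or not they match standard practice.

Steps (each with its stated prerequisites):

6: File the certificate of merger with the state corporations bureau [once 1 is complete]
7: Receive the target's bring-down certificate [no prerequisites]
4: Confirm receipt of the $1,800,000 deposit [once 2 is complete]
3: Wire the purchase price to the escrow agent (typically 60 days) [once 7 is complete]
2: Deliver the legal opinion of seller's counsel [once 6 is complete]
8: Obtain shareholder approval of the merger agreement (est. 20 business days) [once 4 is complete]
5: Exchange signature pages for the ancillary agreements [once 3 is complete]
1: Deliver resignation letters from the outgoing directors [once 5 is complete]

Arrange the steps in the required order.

7 is the only step with nothing outstanding, so it goes first.
3 needed 7, now all done → 3.
5 is the only step now ready → 5.
1 needed 5, now all done → 1.
6 needed 1, now all done → 6.
2 is the only step now ready → 2.
Next only 4 has its prerequisites met → 4.
8 is the only step now ready → 8.

7 → 3 → 5 → 1 → 6 → 2 → 4 → 8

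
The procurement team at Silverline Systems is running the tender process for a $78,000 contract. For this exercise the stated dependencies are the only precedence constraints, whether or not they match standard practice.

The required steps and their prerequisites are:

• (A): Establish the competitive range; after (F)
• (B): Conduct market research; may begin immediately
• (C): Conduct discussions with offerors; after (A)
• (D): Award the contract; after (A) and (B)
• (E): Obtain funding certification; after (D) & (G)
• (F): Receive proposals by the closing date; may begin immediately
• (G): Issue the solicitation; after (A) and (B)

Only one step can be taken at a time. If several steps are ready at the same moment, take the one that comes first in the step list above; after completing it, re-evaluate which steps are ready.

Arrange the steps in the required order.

Nothing is required for (B) and (F). (B) is listed earlier → (B) first.
(F) is the only step now ready → (F).
That leaves (A) as the only ready step → (A).
Ready: (C), (D) and (G). (C) is listed earlier → (C).
Now (D) and (G) have their prerequisites met. (D) is listed earlier, so (D) next.
That leaves (G) as the only ready step → (G).
(E) needed (D) and (G), now all done → (E).

(B), (F), (A), (C), (D), (G), (E)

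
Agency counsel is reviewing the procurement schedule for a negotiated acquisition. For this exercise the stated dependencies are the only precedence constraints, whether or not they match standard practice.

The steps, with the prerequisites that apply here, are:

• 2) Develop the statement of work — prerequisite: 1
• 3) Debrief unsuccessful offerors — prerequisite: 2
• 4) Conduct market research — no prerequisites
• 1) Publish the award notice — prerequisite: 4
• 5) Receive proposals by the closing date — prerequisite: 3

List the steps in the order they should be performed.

4 is the only step with nothing outstanding, so it goes first.
1 is the only step now ready → 1.
Next only 2 has its prerequisites met → 2.
3 needed 2, now all done → 3.
That leaves 5 as the only ready step → 5.

4, 1, 2, 3, 5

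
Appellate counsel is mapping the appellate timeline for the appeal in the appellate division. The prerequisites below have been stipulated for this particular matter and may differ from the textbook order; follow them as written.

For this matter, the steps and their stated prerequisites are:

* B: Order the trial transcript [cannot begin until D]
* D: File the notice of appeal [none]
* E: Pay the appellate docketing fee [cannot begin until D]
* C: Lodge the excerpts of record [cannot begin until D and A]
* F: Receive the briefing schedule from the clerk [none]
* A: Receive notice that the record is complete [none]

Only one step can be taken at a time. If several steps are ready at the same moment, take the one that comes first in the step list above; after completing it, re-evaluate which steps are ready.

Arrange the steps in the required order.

D, B, E, F, A, C

Nothing is required for D, F and A. D is listed earlier → D first.
Ready: B, E, F and A. B is listed earlier → B.
E, F and A are all available; E is listed earlier → E.
F and A are both available; F is listed earlier → F.
A is the only step now ready → A.
C needed D and A, now all done → C.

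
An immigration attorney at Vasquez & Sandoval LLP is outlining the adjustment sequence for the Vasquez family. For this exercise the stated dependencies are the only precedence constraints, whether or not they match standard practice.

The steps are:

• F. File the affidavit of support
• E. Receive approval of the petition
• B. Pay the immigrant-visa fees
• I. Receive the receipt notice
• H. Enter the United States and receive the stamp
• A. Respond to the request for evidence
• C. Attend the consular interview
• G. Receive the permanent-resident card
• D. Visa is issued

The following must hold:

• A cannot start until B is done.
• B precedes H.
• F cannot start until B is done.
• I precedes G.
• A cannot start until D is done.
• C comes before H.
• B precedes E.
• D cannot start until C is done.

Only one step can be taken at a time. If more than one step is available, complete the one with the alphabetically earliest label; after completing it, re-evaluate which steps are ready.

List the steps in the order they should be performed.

B C D A E F H I G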